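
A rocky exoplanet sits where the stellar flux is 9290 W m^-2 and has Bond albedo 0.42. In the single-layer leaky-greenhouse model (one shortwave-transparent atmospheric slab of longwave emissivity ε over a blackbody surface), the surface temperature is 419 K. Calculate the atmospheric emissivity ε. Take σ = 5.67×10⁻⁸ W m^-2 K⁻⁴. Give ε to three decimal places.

0.458

TOA balance gives T_e = 392.6 K.
Since (2−ε)/2 = (T_e/T_s)⁴ = 0.7708, ε = 0.4584.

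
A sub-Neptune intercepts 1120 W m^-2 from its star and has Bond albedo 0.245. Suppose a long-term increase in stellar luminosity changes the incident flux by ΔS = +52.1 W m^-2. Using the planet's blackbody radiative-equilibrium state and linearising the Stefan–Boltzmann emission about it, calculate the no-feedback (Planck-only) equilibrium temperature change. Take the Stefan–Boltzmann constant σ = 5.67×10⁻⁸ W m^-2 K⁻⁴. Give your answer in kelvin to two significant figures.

2.9 K

Reference equilibrium: T_e = [S(1−α)/(4σ)]^(1/4) = 247.1 K.
TOA radiative forcing: ΔF = (1−α)ΔS/4 = 0.755·(+52.1)/4 = 9.834 W m^-2.
Linearising σT⁴ gives d(σT⁴)/dT = 4σT_e³ = 3.422 W m^-2 per K.
ΔT₀ = ΔF/λ_P = 9.834/3.422 = 2.87 K.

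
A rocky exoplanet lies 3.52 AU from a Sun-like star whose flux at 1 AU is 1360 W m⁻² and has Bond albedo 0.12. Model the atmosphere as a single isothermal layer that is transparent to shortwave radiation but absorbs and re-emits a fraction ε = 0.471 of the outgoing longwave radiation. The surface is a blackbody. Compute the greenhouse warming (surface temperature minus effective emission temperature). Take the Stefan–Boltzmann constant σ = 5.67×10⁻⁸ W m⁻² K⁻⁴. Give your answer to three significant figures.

Irradiance scales as 1/d², so S = 1360 W m⁻² × (1/3.52)² = 109.8 W m⁻².
Effective emission temperature (TOA balance): σT_e⁴ = S(1−α)/4 = 24.15 W m⁻² → T_e = 143.7 K.
Surface balance with a leaky layer gives σT_s⁴ = σT_e⁴·2/(2−ε), so T_s = T_e·[2/(2−0.471)]^(1/4) = 153.6 K.
T_s − T_e = 153.6 − 143.7 = 9.975 K.

9.98 K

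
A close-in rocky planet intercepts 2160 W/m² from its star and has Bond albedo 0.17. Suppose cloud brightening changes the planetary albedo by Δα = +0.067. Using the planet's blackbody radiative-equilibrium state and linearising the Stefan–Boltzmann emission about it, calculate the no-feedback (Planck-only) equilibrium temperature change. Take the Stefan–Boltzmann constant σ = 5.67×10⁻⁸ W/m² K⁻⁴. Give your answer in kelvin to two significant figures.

-6.0 kelvin

Reference equilibrium: T_e = [S(1−α)/(4σ)]^(1/4) = 298.2 K.
ΔF = −(S/4)Δα = −(2160/4)×(+0.067) = -36.18 W/m².
Planck response: λ_P = 4σT_e³ = 4·5.67×10⁻⁸·(298.2)³ = 6.013 W/m²/K.
ΔT₀ = ΔF/λ_P = -36.18/6.013 = -6.02 K.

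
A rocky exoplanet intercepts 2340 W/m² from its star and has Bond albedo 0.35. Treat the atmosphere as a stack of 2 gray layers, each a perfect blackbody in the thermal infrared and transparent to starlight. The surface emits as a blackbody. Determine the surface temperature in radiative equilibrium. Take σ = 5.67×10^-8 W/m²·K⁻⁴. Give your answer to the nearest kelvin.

377 K

OLR = S(1−α)/4 = 380.2 W/m²; the top layer radiates at T_e = 286.2 K.
Layer-by-layer balance gives σT_s⁴ = (N+1)σT_e⁴, so T_s = 3^¼·286.2 = 376.6 K.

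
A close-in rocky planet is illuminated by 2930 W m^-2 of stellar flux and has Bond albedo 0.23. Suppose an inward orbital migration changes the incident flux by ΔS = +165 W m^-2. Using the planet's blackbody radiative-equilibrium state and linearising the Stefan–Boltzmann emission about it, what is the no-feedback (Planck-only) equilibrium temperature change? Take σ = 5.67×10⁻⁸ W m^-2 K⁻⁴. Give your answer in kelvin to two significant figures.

The baseline emission temperature is T_e = 315.8 K.
ΔF = Δ[S(1−α)]/4 = (1−0.23)·+165/4 = 31.76 W m^-2.
Linearising σT⁴ gives d(σT⁴)/dT = 4σT_e³ = 7.144 W m^-2 per K.
Hence the no-feedback warming is ΔF/(4σT_e³) = 4.45 K.

4.4 K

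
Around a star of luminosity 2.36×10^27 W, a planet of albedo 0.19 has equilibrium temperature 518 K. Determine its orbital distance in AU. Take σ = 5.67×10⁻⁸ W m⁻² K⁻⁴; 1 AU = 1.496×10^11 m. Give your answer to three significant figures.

0.645 AU

Required flux: S = 4σT⁴/(1−α) = 20160 W m⁻².
From L = 4πd²S, d = √(2.36×10^27/(4π·20160)) = 9.652×10^10 m = 0.6452 AU.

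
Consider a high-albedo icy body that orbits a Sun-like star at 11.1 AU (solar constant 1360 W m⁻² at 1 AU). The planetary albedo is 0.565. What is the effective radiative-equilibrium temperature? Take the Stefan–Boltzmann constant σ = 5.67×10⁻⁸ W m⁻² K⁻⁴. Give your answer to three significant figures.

67.8 K

Irradiance scales as 1/d², so S = 1360 W m⁻² × (1/11.1)² = 11.04 W m⁻².
The planet absorbs (1−α)S over its disc πR² and re-emits over 4πR², so the mean absorbed flux is (1−0.565)·11.04/4 = 1.200 W m⁻².
Set σT⁴ = 1.200 → T = (1.200/σ)^(1/4) = 67.83 K.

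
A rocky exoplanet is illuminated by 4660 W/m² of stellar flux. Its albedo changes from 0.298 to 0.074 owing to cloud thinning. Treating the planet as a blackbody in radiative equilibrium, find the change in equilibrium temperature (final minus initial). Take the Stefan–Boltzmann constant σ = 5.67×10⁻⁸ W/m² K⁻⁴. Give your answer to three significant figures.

24.8 K

With α = 0.298, T₁ = 346.6 K.
Final:   T₂ = [S(1−0.074)/(4σ)]^(1/4) = 371.4 K.
ΔT = T₂ − T₁ = 24.84 K.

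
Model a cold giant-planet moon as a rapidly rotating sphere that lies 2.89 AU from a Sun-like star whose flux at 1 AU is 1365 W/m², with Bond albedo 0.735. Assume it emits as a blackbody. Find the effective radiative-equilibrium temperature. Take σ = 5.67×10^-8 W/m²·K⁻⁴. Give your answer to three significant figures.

118 K

Flux at the orbit: S = 1365/(2.89)² = 163.4 W/m².
Averaging over the sphere, the absorbed flux is S(1−α)/4 = 10.83 W/m².
In equilibrium σT⁴ equals this, so T = 117.6 K.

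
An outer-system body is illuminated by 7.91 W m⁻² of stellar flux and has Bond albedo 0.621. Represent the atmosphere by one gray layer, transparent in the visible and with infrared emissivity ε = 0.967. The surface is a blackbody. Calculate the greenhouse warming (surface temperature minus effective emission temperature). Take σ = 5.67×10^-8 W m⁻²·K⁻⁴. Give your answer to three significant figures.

10.8 K

Effective emission temperature (TOA balance): σT_e⁴ = S(1−α)/4 = 0.7495 W m⁻² → T_e = 60.30 K.
Surface balance with a leaky layer gives σT_s⁴ = σT_e⁴·2/(2−ε), so T_s = T_e·[2/(2−0.967)]^(1/4) = 71.13 K.
The atmosphere warms the surface by 10.83 K.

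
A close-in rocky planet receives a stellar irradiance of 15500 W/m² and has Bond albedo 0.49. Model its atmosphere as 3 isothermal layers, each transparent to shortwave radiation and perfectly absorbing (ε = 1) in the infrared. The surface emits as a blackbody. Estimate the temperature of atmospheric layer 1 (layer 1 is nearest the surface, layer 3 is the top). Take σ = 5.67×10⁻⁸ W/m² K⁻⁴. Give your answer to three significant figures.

OLR = S(1−α)/4 = 1976 W/m²; the top layer radiates at T_e = 432.1 K.
The net upward flux σT_e⁴ is constant between every pair of levels, so T_k⁴ = (N+1−k)T_e⁴.
With k = 1: T_1 = (3+1−1)^¼·432.1 K = 568.6 K.

569 K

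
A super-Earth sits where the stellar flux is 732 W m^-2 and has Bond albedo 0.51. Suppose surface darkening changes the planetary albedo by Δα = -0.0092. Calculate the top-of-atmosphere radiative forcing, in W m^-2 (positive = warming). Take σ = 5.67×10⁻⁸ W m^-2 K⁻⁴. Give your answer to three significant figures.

ΔF = −(S/4)Δα = −(732.0/4)×(-0.0092) = 1.684 W m^-2.

1.68 W m^-2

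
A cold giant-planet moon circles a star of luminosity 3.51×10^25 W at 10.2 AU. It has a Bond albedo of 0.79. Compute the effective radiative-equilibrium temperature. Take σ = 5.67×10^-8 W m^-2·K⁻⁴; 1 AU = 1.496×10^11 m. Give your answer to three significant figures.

32.5 kelvin

d = 10.2 × 1.496×10^11 m = 1.526×10^12 m.
Spreading L over a sphere of radius d: S = 3.51×10^25/(4π·1.53×10^12²) = 1.200 W m^-2.
Averaging over the sphere, the absorbed flux is S(1−α)/4 = 0.06298 W m^-2.
In equilibrium σT⁴ equals this, so T = 32.46 K.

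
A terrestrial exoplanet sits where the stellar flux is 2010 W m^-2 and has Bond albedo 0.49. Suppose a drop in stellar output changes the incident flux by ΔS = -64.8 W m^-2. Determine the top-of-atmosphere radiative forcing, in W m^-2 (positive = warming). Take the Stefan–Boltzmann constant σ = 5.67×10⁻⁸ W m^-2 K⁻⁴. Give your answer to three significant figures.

-8.26 W m^-2

TOA radiative forcing: ΔF = (1−α)ΔS/4 = 0.51·(-64.8)/4 = -8.262 W m^-2.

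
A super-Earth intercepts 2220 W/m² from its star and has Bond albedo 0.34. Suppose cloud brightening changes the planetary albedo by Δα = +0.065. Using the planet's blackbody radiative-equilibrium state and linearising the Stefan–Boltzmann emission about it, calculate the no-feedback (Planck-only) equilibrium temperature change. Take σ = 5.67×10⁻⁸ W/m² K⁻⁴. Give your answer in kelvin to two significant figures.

Unperturbed T_e = [2220·(1−0.34)/(4σ)]^¼ = 283.5 K.
ΔF = −(S/4)Δα = −(2220/4)×(+0.065) = -36.08 W/m².
Linearising σT⁴ gives d(σT⁴)/dT = 4σT_e³ = 5.168 W/m² per K.
ΔT₀ = ΔF/λ_P = -36.08/5.168 = -6.98 K.

-7.0 K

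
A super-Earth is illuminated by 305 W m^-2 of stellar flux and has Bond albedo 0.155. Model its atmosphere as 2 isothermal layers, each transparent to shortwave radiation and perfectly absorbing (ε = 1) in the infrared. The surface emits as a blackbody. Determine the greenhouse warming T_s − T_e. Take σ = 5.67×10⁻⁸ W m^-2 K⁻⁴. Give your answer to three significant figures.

The effective emission temperature is T_e = [S(1−α)/(4σ)]^¼ = 183.6 K.
Surface: T_s = (3)^¼·T_e = 241.6 K.
So the greenhouse effect raises the surface by 241.6 − 183.6 = 58.03 K.

58.0 K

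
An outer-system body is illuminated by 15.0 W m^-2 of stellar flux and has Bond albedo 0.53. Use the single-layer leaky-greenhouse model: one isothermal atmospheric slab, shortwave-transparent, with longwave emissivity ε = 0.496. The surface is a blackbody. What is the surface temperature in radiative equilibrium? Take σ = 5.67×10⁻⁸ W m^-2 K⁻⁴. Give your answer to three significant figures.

Effective emission temperature (TOA balance): σT_e⁴ = S(1−α)/4 = 1.762 W m^-2 → T_e = 74.67 K.
The surface balance (absorbed SW + ε·downward IR = σT_s⁴) with T_a⁴ = T_s⁴/2 reduces to T_s = T_e·[2/(2−ε)]^¼ = 80.18 K.

80.2 K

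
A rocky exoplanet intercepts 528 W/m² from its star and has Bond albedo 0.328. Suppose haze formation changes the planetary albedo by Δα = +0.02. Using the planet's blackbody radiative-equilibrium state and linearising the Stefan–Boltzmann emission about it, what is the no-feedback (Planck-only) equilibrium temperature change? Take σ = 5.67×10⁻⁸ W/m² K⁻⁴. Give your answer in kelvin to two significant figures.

Unperturbed T_e = [528.0·(1−0.328)/(4σ)]^¼ = 198.9 K.
ΔF = −(S/4)Δα = −(528.0/4)×(+0.02) = -2.640 W/m².
Planck response: λ_P = 4σT_e³ = 4·5.67×10⁻⁸·(198.9)³ = 1.784 W/m²/K.
So ΔT₀ = -2.640/1.784 = -1.48 K.

-1.5 K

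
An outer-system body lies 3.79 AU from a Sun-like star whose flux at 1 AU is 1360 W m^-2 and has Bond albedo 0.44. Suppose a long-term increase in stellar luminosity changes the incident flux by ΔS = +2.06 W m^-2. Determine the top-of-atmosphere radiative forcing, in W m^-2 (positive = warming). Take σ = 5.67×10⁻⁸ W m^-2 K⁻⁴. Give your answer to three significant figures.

Irradiance scales as 1/d², so S = 1360 W m^-2 × (1/3.79)² = 94.68 W m^-2.
TOA radiative forcing: ΔF = (1−α)ΔS/4 = 0.56·(+2.06)/4 = 0.2884 W m^-2.

0.288 W m^-2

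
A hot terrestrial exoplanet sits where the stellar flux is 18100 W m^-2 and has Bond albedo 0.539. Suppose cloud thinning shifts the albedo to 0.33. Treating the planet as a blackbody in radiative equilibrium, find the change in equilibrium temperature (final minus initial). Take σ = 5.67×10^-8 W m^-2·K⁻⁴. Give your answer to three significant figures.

With α = 0.539, T₁ = 438.0 K.
After:  T₂ = [18100·0.67/(4σ)]^(1/4) = 480.9 K.
Change: 480.9 − 438.0 = 42.91 K.

42.9 kelvin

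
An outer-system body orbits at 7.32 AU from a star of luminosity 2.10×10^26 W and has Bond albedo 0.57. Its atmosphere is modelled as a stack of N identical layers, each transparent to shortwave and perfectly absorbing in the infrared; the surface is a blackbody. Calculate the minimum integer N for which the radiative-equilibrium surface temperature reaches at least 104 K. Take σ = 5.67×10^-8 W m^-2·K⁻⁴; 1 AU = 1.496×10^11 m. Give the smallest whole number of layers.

d = 7.32 × 1.496×10^11 m = 1.095×10^12 m.
Flux at the orbit: S = L/(4πd²) = 2.10×10^26/(4π·(1.10×10^12)²) = 13.94 W m^-2.
OLR = S(1−α)/4 = 1.498 W m^-2; the top layer radiates at T_e = 71.69 K.
Since T_s⁴ = (N+1)T_e⁴, we need N ≥ (T_s/T_e)⁴ − 1 = 3.428.
The minimum whole number is N = 4.

4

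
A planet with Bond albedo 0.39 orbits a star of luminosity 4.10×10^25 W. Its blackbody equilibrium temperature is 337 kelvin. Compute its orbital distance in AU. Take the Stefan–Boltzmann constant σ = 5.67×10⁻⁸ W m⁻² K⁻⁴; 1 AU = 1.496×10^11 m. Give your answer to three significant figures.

0.174 AU

The flux needed for this T is 4σT⁴/(1−0.39) = 4795 W m⁻².
S = L/(4πd²) → d = √(L/4πS) = √(4.10×10^25/(4π·4795)) = 2.608×10^10 m = 0.1744 AU.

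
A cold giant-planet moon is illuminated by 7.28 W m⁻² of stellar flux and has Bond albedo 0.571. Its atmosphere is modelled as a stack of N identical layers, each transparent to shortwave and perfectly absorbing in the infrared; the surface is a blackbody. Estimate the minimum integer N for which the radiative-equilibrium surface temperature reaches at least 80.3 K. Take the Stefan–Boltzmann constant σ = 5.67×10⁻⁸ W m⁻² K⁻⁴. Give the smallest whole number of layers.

3

The effective emission temperature is T_e = [S(1−α)/(4σ)]^¼ = 60.92 K.
T_s = (N+1)^(1/4)·T_e ≥ 80.3 K requires N+1 ≥ (T_s/T_e)⁴ = (80.3/60.92)⁴ = 3.019.
Rounding up, N = 3.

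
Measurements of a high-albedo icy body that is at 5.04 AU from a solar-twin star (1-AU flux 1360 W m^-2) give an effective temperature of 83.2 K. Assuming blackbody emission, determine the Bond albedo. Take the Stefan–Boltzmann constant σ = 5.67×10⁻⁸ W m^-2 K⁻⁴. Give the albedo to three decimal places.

0.797

Irradiance scales as 1/d², so S = 1360 W m^-2 × (1/5.04)² = 53.54 W m^-2.
Rearranging the radiative balance, α = 1 − 4σT⁴/S.
σT⁴ = 2.717 W m^-2, so 4σT⁴ = 10.87 W m^-2.
Hence α = 1 − 10.87/53.54 = 0.7970.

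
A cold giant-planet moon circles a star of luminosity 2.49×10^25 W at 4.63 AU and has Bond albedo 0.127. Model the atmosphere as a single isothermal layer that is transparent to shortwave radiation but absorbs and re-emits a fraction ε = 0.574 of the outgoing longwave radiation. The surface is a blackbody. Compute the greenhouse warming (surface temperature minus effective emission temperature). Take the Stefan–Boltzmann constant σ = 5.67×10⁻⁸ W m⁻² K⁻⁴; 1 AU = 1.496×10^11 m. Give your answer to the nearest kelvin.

Orbital distance: d = 4.63 AU = 6.926×10^11 m.
Spreading L over a sphere of radius d: S = 2.49×10^25/(4π·6.93×10^11²) = 4.130 W m⁻².
At the top of the atmosphere, σT_e⁴ = S(1−α)/4 = 0.9014 W m⁻², giving T_e = 63.14 K.
The surface balance (absorbed SW + ε·downward IR = σT_s⁴) with T_a⁴ = T_s⁴/2 reduces to T_s = T_e·[2/(2−ε)]^¼ = 68.72 K.
Greenhouse warming: T_s − T_e = 5.572 K.

6 K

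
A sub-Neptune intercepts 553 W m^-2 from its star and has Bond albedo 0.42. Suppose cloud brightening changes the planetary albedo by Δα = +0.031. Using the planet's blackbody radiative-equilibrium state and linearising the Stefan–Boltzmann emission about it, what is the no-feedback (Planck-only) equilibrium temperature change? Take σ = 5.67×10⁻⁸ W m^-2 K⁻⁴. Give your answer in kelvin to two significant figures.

-2.6 K

The baseline emission temperature is T_e = 193.9 K.
The change in absorbed flux is Δ[S(1−α)/4] = −SΔα/4 = -4.286 W m^-2.
Planck response: λ_P = 4σT_e³ = 4·5.67×10⁻⁸·(193.9)³ = 1.654 W m^-2/K.
ΔT₀ = ΔF/λ_P = -4.286/1.654 = -2.59 K.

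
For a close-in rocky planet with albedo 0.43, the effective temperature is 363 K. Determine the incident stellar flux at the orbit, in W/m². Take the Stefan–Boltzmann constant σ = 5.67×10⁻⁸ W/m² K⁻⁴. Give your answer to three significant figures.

6910 W/m²

Invert the energy balance for S: S = 4σT⁴/(1−α).
The emitted flux is σT⁴ = 984.5 W/m².
S = 4·984.5/0.57 = 6909 W/m².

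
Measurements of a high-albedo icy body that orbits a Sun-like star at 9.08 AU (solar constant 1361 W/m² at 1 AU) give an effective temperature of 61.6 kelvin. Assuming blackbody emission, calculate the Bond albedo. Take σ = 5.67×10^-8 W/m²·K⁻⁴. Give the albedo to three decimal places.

Flux at the orbit: S = 1361/(9.08)² = 16.51 W/m².
Rearranging the radiative balance, α = 1 − 4σT⁴/S.
σT⁴ = 0.8164 W/m², so 4σT⁴ = 3.266 W/m².
Hence α = 1 − 3.266/16.51 = 0.8022.

0.802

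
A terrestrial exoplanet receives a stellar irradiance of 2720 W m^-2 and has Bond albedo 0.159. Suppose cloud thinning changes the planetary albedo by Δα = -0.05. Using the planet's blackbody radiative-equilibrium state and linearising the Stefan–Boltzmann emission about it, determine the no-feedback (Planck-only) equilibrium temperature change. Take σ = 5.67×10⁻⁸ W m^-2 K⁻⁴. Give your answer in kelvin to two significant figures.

Unperturbed T_e = [2720·(1−0.159)/(4σ)]^¼ = 316.9 K.
The change in absorbed flux is Δ[S(1−α)/4] = −SΔα/4 = 34.00 W m^-2.
Planck response: λ_P = 4σT_e³ = 4·5.67×10⁻⁸·(316.9)³ = 7.218 W m^-2/K.
ΔT₀ = ΔF/λ_P = 34.00/7.218 = 4.71 K.

4.7 K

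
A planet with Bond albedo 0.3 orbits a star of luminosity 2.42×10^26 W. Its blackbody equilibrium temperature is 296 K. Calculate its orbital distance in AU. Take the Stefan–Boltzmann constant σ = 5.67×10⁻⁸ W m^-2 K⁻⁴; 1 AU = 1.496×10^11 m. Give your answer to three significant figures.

0.588 AU

The flux needed for this T is 4σT⁴/(1−0.3) = 2487 W m^-2.
From L = 4πd²S, d = √(2.42×10^26/(4π·2487)) = 8.799×10^10 m = 0.5882 AU.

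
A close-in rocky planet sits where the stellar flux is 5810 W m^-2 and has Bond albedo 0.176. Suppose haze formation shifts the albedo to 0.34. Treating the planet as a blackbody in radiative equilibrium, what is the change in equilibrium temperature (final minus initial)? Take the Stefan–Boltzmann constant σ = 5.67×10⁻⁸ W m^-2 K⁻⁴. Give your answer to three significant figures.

-20.6 kelvin

With α = 0.176, T₁ = 381.2 K.
Final:   T₂ = [S(1−0.34)/(4σ)]^(1/4) = 360.6 K.
Change: 360.6 − 381.2 = -20.57 K.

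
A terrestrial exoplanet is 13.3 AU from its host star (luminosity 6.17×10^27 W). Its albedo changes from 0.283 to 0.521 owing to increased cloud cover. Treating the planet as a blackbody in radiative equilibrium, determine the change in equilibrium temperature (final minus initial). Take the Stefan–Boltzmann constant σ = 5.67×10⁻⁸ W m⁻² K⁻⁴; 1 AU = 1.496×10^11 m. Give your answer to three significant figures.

Orbital distance: d = 13.3 AU = 1.990×10^12 m.
Flux at the orbit: S = L/(4πd²) = 6.17×10^27/(4π·(1.99×10^12)²) = 124.0 W m⁻².
Initial: T₁ = [S(1−0.283)/(4σ)]^(1/4) = 140.7 K.
With α = 0.521, T₂ = 127.2 K.
ΔT = T₂ − T₁ = -13.50 K.

-13.5 kelvin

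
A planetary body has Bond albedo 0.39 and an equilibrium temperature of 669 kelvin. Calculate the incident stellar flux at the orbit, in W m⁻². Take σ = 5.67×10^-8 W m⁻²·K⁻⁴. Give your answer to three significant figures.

From S(1−α)/4 = σT⁴: S = 4σT⁴/(1−α).
The emitted flux is σT⁴ = 11360 W m⁻².
S = 4·11360/0.61 = 74480 W m⁻².

74500 W m⁻²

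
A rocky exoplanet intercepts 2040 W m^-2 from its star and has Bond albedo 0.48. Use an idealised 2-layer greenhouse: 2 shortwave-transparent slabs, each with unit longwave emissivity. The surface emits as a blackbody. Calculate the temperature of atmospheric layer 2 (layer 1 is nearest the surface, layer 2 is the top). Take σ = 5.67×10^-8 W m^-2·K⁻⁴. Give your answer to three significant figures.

262 K

OLR = S(1−α)/4 = 265.2 W m^-2; the top layer radiates at T_e = 261.5 K.
The net upward flux σT_e⁴ is constant between every pair of levels, so T_k⁴ = (N+1−k)T_e⁴.
T_2 = (1)^(1/4)·261.5 = 261.5 K.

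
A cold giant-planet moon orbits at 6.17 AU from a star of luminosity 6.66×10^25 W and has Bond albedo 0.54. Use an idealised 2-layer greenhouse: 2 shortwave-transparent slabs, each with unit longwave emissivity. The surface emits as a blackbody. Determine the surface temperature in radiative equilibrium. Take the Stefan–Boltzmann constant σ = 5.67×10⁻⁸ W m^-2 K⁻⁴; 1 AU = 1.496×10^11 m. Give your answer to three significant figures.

78.4 K

d = 6.17 × 1.496×10^11 m = 9.230×10^11 m.
S = L/(4πd²) = 6.221 W m^-2.
The effective emission temperature is T_e = [S(1−α)/(4σ)]^¼ = 59.60 K.
With N = 2 opaque layers, T_s = (N+1)^(1/4)·T_e = 3^(1/4)·59.60 = 78.44 K.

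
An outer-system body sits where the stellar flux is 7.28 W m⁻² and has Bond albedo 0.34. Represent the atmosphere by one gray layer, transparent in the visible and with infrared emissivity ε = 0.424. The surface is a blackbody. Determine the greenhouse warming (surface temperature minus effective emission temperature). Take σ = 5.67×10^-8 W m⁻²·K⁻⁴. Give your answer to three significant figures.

4.16 K

The planet radiates to space at T_e = [S(1−α)/(4σ)]^(1/4) = 67.84 K.
Surface balance with a leaky layer gives σT_s⁴ = σT_e⁴·2/(2−ε), so T_s = T_e·[2/(2−0.424)]^(1/4) = 72.01 K.
Greenhouse warming: T_s − T_e = 4.164 K.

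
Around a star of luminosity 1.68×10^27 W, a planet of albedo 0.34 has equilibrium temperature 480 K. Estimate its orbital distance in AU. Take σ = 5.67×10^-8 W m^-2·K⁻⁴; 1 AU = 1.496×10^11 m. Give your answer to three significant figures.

0.572 AU

Required flux: S = 4σT⁴/(1−α) = 18240 W m^-2.
Then d = [L/(4πS)]^(1/2) = 8.561×10^10 m, i.e. 0.5723 AU.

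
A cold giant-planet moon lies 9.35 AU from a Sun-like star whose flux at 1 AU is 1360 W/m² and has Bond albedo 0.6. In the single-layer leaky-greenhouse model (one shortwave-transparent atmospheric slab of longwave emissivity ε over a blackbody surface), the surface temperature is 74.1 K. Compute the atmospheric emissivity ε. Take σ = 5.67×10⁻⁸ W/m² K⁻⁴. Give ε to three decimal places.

By the inverse-square law, S = 1360/9.35² = 15.56 W/m².
TOA balance gives T_e = 72.37 K.
T_s⁴ = T_e⁴·2/(2−ε) → ε = 2 − 2(T_e/T_s)⁴ = 2 − 2·(72.37/74.1)⁴ = 0.1799.

0.180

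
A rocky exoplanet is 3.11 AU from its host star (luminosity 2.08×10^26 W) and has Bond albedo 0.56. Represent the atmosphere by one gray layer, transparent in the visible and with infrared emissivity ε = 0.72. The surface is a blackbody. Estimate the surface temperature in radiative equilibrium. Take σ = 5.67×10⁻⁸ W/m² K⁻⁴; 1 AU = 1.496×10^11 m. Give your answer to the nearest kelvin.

d = 3.11 × 1.496×10^11 m = 4.653×10^11 m.
Flux at the orbit: S = L/(4πd²) = 2.08×10^26/(4π·(4.65×10^11)²) = 76.47 W/m².
At the top of the atmosphere, σT_e⁴ = S(1−α)/4 = 8.411 W/m², giving T_e = 110.4 K.
The surface balance (absorbed SW + ε·downward IR = σT_s⁴) with T_a⁴ = T_s⁴/2 reduces to T_s = T_e·[2/(2−ε)]^¼ = 123.4 K.

123 kelvin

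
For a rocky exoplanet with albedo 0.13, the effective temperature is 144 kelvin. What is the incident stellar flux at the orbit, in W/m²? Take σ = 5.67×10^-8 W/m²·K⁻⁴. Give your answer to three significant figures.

From S(1−α)/4 = σT⁴: S = 4σT⁴/(1−α).
σT⁴ = 5.67×10⁻⁸·(144)⁴ = 24.38 W/m².
So S = 4×24.38/(1−0.13) = 112.1 W/m².

112 W/m²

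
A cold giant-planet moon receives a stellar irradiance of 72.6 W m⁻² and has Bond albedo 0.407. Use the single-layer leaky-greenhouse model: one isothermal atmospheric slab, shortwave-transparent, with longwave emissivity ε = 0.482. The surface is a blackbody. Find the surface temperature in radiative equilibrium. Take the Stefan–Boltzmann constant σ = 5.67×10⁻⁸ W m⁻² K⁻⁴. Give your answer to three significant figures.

Effective emission temperature (TOA balance): σT_e⁴ = S(1−α)/4 = 10.76 W m⁻² → T_e = 117.4 K.
Surface balance with a leaky layer gives σT_s⁴ = σT_e⁴·2/(2−ε), so T_s = T_e·[2/(2−0.482)]^(1/4) = 125.8 K.

126 kelvin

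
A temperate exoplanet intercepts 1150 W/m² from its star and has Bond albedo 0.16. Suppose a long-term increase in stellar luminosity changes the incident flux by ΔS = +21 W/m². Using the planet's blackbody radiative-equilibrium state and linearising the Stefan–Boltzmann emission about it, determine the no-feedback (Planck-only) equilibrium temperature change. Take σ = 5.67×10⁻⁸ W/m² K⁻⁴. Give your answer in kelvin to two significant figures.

Reference equilibrium: T_e = [S(1−α)/(4σ)]^(1/4) = 255.5 K.
Only a fraction (1−α) is absorbed and it's spread over 4πR², so ΔF = (1−α)ΔS/4 = 4.410 W/m².
Planck response: λ_P = 4σT_e³ = 4·5.67×10⁻⁸·(255.5)³ = 3.781 W/m²/K.
Hence the no-feedback warming is ΔF/(4σT_e³) = 1.17 K.

1.2 K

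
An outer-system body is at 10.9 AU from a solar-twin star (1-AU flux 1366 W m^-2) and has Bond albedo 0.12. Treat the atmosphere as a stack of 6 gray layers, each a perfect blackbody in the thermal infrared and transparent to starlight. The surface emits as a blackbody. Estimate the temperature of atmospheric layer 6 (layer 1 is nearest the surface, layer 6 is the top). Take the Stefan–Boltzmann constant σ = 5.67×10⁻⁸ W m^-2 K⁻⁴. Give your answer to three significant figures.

81.7 K

By the inverse-square law, S = 1366/10.9² = 11.50 W m^-2.
OLR = S(1−α)/4 = 2.529 W m^-2; the top layer radiates at T_e = 81.73 K.
In the N-layer model, layer k (counted from the surface) has T_k = (N+1−k)^(1/4)·T_e.
With k = 6: T_6 = (6+1−6)^¼·81.73 K = 81.73 K.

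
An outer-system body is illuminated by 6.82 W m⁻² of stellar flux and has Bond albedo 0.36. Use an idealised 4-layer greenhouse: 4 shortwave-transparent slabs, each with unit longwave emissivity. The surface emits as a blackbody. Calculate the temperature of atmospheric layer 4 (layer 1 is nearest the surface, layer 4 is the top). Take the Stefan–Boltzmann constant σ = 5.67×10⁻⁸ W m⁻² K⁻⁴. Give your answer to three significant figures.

66.2 K

The effective emission temperature is T_e = [S(1−α)/(4σ)]^¼ = 66.23 K.
Each opaque layer satisfies 2T_j⁴ = T_{j−1}⁴ + T_{j+1}⁴, giving T_k⁴ = (N+1−k)T_e⁴.
T_4 = (1)^(1/4)·66.23 = 66.23 K.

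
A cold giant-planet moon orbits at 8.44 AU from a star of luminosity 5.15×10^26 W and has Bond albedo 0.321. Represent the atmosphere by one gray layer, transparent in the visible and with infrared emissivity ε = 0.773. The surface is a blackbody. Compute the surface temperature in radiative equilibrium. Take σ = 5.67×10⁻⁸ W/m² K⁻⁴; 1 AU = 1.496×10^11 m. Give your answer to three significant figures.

d = 8.44 × 1.496×10^11 m = 1.263×10^12 m.
Spreading L over a sphere of radius d: S = 5.15×10^26/(4π·1.26×10^12²) = 25.71 W/m².
At the top of the atmosphere, σT_e⁴ = S(1−α)/4 = 4.364 W/m², giving T_e = 93.66 K.
The surface balance (absorbed SW + ε·downward IR = σT_s⁴) with T_a⁴ = T_s⁴/2 reduces to T_s = T_e·[2/(2−ε)]^¼ = 105.8 K.

106 K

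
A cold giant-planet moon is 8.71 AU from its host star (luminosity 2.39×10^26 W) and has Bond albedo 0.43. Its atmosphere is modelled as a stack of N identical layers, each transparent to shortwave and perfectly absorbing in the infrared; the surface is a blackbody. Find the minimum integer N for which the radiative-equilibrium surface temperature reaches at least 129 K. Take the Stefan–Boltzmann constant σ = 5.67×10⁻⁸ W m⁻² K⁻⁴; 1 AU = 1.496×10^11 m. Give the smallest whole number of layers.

9

d = 8.71 × 1.496×10^11 m = 1.303×10^12 m.
Spreading L over a sphere of radius d: S = 2.39×10^26/(4π·1.30×10^12²) = 11.20 W m⁻².
The effective emission temperature is T_e = [S(1−α)/(4σ)]^¼ = 72.84 K.
T_s = (N+1)^(1/4)·T_e ≥ 129 K requires N+1 ≥ (T_s/T_e)⁴ = (129/72.84)⁴ = 9.836.
So N ≥ 8.836; the smallest integer is N = 9.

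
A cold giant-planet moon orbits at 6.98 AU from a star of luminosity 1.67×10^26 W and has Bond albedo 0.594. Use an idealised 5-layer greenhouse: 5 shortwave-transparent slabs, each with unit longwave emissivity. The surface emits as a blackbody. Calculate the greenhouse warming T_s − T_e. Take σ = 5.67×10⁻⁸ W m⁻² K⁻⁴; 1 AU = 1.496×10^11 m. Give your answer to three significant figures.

Orbital distance: d = 6.98 AU = 1.044×10^12 m.
Flux at the orbit: S = L/(4πd²) = 1.67×10^26/(4π·(1.04×10^12)²) = 12.19 W m⁻².
OLR = S(1−α)/4 = 1.237 W m⁻²; the top layer radiates at T_e = 68.34 K.
Surface: T_s = (6)^¼·T_e = 107.0 K.
Warming: T_s − T_e = 38.62 K.

38.6 kelvin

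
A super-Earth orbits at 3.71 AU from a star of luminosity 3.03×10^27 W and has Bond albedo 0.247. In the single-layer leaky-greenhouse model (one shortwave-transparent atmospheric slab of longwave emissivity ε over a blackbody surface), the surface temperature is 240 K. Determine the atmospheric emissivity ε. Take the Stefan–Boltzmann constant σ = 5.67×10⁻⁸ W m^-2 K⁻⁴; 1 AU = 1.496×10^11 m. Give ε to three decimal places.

d = 3.71 × 1.496×10^11 m = 5.550×10^11 m.
Flux at the orbit: S = L/(4πd²) = 3.03×10^27/(4π·(5.55×10^11)²) = 782.7 W m^-2.
First, T_e = [782.7·(1−0.247)/(4σ)]^(1/4) = 225.8 K.
Inverting T_s⁴ = 2T_e⁴/(2−ε): (T_e/T_s)⁴ = 0.7833, so ε = 2(1 − 0.7833) = 0.4334.

0.433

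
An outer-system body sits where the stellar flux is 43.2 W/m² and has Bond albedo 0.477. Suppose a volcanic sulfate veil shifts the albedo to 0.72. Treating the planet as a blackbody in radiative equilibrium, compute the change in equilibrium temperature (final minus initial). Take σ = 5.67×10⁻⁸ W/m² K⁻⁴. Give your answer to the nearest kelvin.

Initial: T₁ = [S(1−0.477)/(4σ)]^(1/4) = 99.90 K.
After:  T₂ = [43.20·0.28/(4σ)]^(1/4) = 85.46 K.
ΔT = T₂ − T₁ = -14.45 K.

-14 K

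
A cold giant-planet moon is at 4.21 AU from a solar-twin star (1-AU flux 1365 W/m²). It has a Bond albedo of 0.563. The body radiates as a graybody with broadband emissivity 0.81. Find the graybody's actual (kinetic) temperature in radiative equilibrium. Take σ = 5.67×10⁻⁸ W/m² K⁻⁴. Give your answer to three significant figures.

By the inverse-square law, S = 1365/4.21² = 77.01 W/m².
The planet absorbs (1−α)S over its disc πR² and re-emits over 4πR², so the mean absorbed flux is (1−0.563)·77.01/4 = 8.414 W/m².
Equating to εσT⁴ with ε = 0.81: T = (8.414/0.81σ)^(1/4) = 116.3 K.

116 kelvin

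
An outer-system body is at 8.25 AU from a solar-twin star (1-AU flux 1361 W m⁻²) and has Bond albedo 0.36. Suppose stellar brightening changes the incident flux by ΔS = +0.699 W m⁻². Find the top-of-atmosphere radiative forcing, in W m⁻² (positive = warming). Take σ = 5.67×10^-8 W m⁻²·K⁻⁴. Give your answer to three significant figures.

0.112 W m⁻²

By the inverse-square law, S = 1361/8.25² = 20.00 W m⁻².
Only a fraction (1−α) is absorbed and it's spread over 4πR², so ΔF = (1−α)ΔS/4 = 0.1118 W m⁻².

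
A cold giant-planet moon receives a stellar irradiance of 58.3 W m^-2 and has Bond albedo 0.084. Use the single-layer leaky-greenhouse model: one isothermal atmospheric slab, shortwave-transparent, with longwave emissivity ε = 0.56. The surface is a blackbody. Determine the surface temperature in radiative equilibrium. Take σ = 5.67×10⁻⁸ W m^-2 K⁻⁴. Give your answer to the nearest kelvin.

At the top of the atmosphere, σT_e⁴ = S(1−α)/4 = 13.35 W m^-2, giving T_e = 123.9 K.
The surface balance (absorbed SW + ε·downward IR = σT_s⁴) with T_a⁴ = T_s⁴/2 reduces to T_s = T_e·[2/(2−ε)]^¼ = 134.5 K.

134 K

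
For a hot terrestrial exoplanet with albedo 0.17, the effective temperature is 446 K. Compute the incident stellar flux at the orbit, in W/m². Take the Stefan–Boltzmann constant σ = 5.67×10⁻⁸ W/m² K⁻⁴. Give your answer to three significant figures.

10800 W/m²

From S(1−α)/4 = σT⁴: S = 4σT⁴/(1−α).
σT⁴ = 5.67×10⁻⁸·(446)⁴ = 2243 W/m².
So S = 4×2243/(1−0.17) = 10810 W/m².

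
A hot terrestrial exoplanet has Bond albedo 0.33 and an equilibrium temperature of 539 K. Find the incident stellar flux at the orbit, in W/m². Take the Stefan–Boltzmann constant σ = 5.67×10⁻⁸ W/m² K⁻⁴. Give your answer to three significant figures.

Invert the energy balance for S: S = 4σT⁴/(1−α).
σT⁴ = 5.67×10⁻⁸·(539)⁴ = 4786 W/m².
S = 4·4786/0.67 = 28570 W/m².

28600 W/m²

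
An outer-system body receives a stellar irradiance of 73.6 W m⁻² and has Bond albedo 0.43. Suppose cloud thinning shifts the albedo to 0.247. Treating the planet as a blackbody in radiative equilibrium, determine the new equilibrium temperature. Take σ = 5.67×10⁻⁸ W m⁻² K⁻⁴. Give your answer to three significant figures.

T₂ = [S(1−α₂)/(4σ)]^(1/4) = [73.60·0.753/(4σ)]^(1/4) = 125.0 K.

125 K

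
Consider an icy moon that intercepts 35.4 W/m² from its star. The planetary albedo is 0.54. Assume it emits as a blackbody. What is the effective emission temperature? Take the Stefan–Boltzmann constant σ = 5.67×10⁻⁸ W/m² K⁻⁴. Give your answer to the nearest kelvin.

The planet absorbs (1−α)S over its disc πR² and re-emits over 4πR², so the mean absorbed flux is (1−0.54)·35.40/4 = 4.071 W/m².
In equilibrium σT⁴ equals this, so T = 92.05 K.

92 K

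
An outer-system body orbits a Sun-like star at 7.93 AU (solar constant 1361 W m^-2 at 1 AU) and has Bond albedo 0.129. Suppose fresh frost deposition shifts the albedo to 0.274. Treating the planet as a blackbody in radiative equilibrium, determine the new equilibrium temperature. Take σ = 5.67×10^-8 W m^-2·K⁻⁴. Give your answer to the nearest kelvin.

91 K

By the inverse-square law, S = 1361/7.93² = 21.64 W m^-2.
With the new albedo, S(1−α₂)/4 = 3.928 W m^-2, so T₂ = 91.23 K.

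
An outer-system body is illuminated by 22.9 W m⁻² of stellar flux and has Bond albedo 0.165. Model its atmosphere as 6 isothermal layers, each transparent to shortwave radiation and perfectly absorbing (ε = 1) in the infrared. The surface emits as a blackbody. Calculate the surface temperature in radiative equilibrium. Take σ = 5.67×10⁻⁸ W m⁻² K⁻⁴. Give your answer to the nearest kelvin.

Top-of-atmosphere balance: σT_e⁴ = S(1−α)/4 = 4.780 W m⁻² → T_e = 95.82 K.
With N = 6 opaque layers, T_s = (N+1)^(1/4)·T_e = 7^(1/4)·95.82 = 155.9 K.

156 kelvin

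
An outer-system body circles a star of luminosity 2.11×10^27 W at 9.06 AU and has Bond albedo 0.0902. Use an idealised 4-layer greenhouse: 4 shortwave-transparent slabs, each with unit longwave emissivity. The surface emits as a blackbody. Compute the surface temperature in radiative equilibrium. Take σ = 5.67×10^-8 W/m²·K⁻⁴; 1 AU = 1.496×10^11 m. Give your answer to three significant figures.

d = 9.06 × 1.496×10^11 m = 1.355×10^12 m.
S = L/(4πd²) = 91.40 W/m².
OLR = S(1−α)/4 = 20.79 W/m²; the top layer radiates at T_e = 138.4 K.
For an N-layer opaque stack, T_s⁴ = (N+1)T_e⁴, hence T_s = (5)^(1/4)×138.4 K = 206.9 K.

207 K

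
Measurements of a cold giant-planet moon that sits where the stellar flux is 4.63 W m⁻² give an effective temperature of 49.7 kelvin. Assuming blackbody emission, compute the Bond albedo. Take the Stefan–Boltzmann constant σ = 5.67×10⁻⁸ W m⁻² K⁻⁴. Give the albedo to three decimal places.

0.701

Energy balance: S(1−α)/4 = σT⁴, so 1−α = 4σT⁴/S.
4σT⁴ = 4·5.67×10⁻⁸·(49.7)⁴ = 1.384 W m⁻².
Hence α = 1 − 1.384/4.630 = 0.7011.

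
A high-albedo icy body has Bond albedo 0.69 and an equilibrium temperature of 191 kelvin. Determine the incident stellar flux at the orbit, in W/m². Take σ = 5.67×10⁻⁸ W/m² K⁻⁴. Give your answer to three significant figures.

974 W/m²

Invert the energy balance for S: S = 4σT⁴/(1−α).
σT⁴ = 5.67×10⁻⁸·(191)⁴ = 75.46 W/m².
So S = 4×75.46/(1−0.69) = 973.7 W/m².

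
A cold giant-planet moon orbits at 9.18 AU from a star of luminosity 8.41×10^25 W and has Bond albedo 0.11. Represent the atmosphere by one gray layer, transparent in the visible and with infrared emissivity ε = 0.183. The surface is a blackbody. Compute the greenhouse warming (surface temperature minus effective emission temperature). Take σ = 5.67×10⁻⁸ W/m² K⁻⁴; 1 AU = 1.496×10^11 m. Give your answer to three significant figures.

1.48 K

d = 9.18 × 1.496×10^11 m = 1.373×10^12 m.
S = L/(4πd²) = 3.548 W/m².
At the top of the atmosphere, σT_e⁴ = S(1−α)/4 = 0.7895 W/m², giving T_e = 61.09 K.
The surface balance (absorbed SW + ε·downward IR = σT_s⁴) with T_a⁴ = T_s⁴/2 reduces to T_s = T_e·[2/(2−ε)]^¼ = 62.57 K.
Greenhouse warming: T_s − T_e = 1.483 K.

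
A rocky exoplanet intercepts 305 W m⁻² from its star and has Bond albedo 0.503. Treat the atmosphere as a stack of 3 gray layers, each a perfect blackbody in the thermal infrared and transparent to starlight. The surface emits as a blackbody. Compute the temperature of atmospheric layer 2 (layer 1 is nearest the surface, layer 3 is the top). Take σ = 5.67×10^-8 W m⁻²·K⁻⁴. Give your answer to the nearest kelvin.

The effective emission temperature is T_e = [S(1−α)/(4σ)]^¼ = 160.8 K.
In the N-layer model, layer k (counted from the surface) has T_k = (N+1−k)^(1/4)·T_e.
T_2 = (2)^(1/4)·160.8 = 191.2 K.

191 K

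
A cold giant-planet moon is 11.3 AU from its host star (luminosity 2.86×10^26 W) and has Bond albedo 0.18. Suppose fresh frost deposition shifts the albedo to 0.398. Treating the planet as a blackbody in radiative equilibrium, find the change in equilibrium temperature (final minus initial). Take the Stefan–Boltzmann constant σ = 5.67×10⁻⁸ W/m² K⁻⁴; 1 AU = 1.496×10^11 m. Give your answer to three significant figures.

-5.45 kelvin

Orbital distance: d = 11.3 AU = 1.690×10^12 m.
S = L/(4πd²) = 7.964 W/m².
With α = 0.18, T₁ = 73.25 K.
With α = 0.398, T₂ = 67.81 K.
ΔT = T₂ − T₁ = -5.447 K.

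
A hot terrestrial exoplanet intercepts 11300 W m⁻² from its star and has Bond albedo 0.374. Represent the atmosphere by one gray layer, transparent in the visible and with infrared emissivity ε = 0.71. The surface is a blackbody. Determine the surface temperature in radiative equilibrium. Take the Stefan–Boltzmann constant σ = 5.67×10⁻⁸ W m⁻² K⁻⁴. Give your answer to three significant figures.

At the top of the atmosphere, σT_e⁴ = S(1−α)/4 = 1768 W m⁻², giving T_e = 420.2 K.
For a single slab of emissivity ε, T_s⁴ = 2T_e⁴/(2−ε); thus T_s = 420.2·(1.55)^(1/4) = 468.9 K.

469 kelvin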